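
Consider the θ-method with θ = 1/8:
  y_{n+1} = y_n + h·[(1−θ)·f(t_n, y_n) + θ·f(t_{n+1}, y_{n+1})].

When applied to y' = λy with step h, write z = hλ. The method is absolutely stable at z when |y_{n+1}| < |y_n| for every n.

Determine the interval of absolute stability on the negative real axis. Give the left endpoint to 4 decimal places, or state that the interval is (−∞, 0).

(-2.6667, 0).

Test eqn y'=λy, z=hλ:
  y_{n+1} = y_n + z·[7/8·y_n + 1/8·y_{n+1}] ⇒ (1 − 1/8z)y_{n+1} = (1 + 7/8z)y_n
  Hence R(z) = (1 + 7/8z)/(1 − 1/8z).

Boundary: |R(x)|=1, x<0.
x=-0.79: |R|=0.2810
R=−1: 1+7/8x = −1+1/8x ⇒ -3/4x=2 ⇒ x=2/(-3/4)=-2.6667
Confirm numerically:
  x=-1.974: |R|=0.58332 <1
  x=-1.819: |R|=0.48202 <1
  x=-1.315: |R|=0.12936 <1
  x=-1.280: |R|=0.10345 <1
  x=-3.139: |R|=1.25442 >1
  x=-3.043: |R|=1.20447 >1
Stable set (-2.6667, 0).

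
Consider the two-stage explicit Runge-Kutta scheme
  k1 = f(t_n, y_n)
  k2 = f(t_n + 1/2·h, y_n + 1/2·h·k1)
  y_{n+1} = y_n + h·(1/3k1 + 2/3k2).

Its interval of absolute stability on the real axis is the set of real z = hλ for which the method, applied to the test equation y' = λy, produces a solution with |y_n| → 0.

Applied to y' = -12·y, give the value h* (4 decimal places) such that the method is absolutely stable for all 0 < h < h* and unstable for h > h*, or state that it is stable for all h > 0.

(-3.0000,0); λ=-12 ⇒ h* = (3)/12 = 0.2500.

On y'=λy, z=hλ:
  k1=λy_n ⇒ h·k1=z·y_n;  k2=λ(1+1/2z)y_n ⇒ h·k2=z(1+1/2z)y_n
  y_{n+1}/y_n = 1 + 1/3z + 2/3z(1+1/2z) = 1 + z + 1/3z²
  Hence R(z) = 1 + z + 1/3z².

Solve |R(x)|<1 on ℝ⁻.
x=-0.39: |R|=0.6607
R=1: x+1/3x²=0 ⇒ x=−3=-3.0000; min R=1−1/(4·1/3)=0.2500>−1
Confirm numerically:
  x=-2.954: |R|=0.95471 <1
  x=-2.828: |R|=0.83786 <1
  x=-2.204: |R|=0.41521 <1
  x=-1.248: |R|=0.27117 <1
  x=-3.384: |R|=1.43315 >1
  x=-3.061: |R|=1.06224 >1
Stable set (-3.0000, 0).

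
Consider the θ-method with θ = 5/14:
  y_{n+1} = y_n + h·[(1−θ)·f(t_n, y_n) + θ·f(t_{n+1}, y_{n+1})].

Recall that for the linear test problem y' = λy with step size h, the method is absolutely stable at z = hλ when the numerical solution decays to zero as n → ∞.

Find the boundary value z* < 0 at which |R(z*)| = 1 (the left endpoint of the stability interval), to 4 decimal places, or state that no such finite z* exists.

On y'=λy, z=hλ:
  y_{n+1} = y_n + z·[9/14·y_n + 5/14·y_{n+1}] ⇒ (1 − 5/14z)y_{n+1} = (1 + 9/14z)y_n
  R(z) = (1 + 9/14z)/(1 − 5/14z).

Find x<0 with |R(x)|<1.
x=-1.73: |R|=0.0693
R=−1: 1+9/14x = −1+5/14x ⇒ -2/7x=2 ⇒ x=2/(-2/7)=-7.0000
Confirm numerically:
  x=-5.922: |R|=0.90112 <1
  x=-4.393: |R|=0.71005 <1
  x=-3.011: |R|=0.45083 <1
  x=-7.205: |R|=1.01639 >1
  x=-7.183: |R|=1.01466 >1
So |R|<1 on (-7.0000, 0).

left endpoint -7.0000.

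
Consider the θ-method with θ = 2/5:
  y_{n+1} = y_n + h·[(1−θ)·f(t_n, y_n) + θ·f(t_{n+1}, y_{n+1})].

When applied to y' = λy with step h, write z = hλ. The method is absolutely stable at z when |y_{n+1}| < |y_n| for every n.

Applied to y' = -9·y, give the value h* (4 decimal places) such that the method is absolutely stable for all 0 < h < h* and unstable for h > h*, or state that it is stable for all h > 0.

(-10.0000,0); λ=-9 ⇒ h* = (10)/9 = 1.1111.

Set f=λy, z=hλ:
  y_{n+1} = y_n + z·[3/5·y_n + 2/5·y_{n+1}] ⇒ (1 − 2/5z)y_{n+1} = (1 + 3/5z)y_n
  R(z) = (1 + 3/5z)/(1 − 2/5z).

Need |R(x)|<1, x<0.
x=-1.71: |R|=0.0154
R=−1: 1+3/5x = −1+2/5x ⇒ -1/5x=2 ⇒ x=2/(-1/5)=-10.0000
Confirm numerically:
  x=-9.317: |R|=0.97110 <1
  x=-5.221: |R|=0.69052 <1
  x=-4.909: |R|=0.65643 <1
  x=-4.376: |R|=0.59104 <1
  x=-10.516: |R|=1.01982 >1
  x=-10.292: |R|=1.01141 >1
Stable set (-10.0000, 0).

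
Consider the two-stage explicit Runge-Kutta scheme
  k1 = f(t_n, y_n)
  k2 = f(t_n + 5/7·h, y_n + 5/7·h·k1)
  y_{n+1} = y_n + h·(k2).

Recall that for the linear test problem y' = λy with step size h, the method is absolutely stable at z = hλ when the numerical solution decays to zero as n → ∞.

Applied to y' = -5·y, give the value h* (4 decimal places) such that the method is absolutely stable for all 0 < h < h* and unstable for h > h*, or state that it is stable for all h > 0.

Test eqn y'=λy, z=hλ:
  k1=λy_n ⇒ h·k1=z·y_n;  k2=λ(1+5/7z)y_n ⇒ h·k2=z(1+5/7z)y_n
  y_{n+1}/y_n = 1 + z(1+5/7z) = 1 + z + 5/7z²
  Hence R(z) = 1 + z + 5/7z².

Find x<0 with |R(x)|<1.
x=-0.41: |R|=0.7101
R=1: x+5/7x²=0 ⇒ x=−7/5=-1.4000; min R=1−1/(4·5/7)=0.6500>−1
Confirm numerically:
  x=-1.042: |R|=0.73355 <1
  x=-0.839: |R|=0.66380 <1
  x=-0.835: |R|=0.66302 <1
  x=-0.661: |R|=0.65109 <1
  x=-1.935: |R|=1.73945 >1
  x=-1.685: |R|=1.34302 >1
Stable set (-1.4000, 0).

(-1.4000,0); λ=-5 ⇒ h* = (7/5)/5 = 0.2800.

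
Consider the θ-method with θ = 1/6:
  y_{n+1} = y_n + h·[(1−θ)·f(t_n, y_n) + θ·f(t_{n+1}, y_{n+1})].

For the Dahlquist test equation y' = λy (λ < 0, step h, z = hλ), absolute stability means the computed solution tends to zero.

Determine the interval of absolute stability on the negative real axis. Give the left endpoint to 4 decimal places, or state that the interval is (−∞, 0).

(-3.0000, 0).

On y'=λy, z=hλ:
  y_{n+1} = y_n + z·[5/6·y_n + 1/6·y_{n+1}] ⇒ (1 − 1/6z)y_{n+1} = (1 + 5/6z)y_n
  so R(z) = (1 + 5/6z)/(1 − 1/6z).

Solve |R(x)|<1 on ℝ⁻.
x=-1.21: |R|=0.0069
R=−1: 1+5/6x = −1+1/6x ⇒ -2/3x=2 ⇒ x=2/(-2/3)=-3.0000
Confirm numerically:
  x=-2.512: |R|=0.77068 <1
  x=-2.495: |R|=0.76221 <1
  x=-2.209: |R|=0.61457 <1
  x=-1.262: |R|=0.04269 <1
  x=-3.562: |R|=1.23510 >1
  x=-3.270: |R|=1.11650 >1
  x=-3.251: |R|=1.10853 >1
Stable set (-3.0000, 0).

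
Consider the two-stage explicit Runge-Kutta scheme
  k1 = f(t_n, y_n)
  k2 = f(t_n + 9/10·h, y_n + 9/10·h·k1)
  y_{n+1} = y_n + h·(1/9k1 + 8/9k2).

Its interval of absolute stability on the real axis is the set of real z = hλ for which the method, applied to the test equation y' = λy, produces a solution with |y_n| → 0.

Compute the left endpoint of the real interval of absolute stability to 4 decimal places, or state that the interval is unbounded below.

left endpoint -1.2500.

Set f=λy, z=hλ:
  k1=λy_n ⇒ h·k1=z·y_n;  k2=λ(1+9/10z)y_n ⇒ h·k2=z(1+9/10z)y_n
  y_{n+1}/y_n = 1 + 1/9z + 8/9z(1+9/10z) = 1 + z + 4/5z²
  so R(z) = 1 + z + 4/5z².

Solve |R(x)|<1 on ℝ⁻.
x=-1.32: |R|=1.0739
R=1: x+4/5x²=0 ⇒ x=−5/4=-1.2500; min R=1−1/(4·4/5)=0.6875>−1
Confirm numerically:
  x=-0.955: |R|=0.77462 <1
  x=-0.868: |R|=0.73474 <1
  x=-0.848: |R|=0.72728 <1
  x=-0.737: |R|=0.69754 <1
  x=-1.835: |R|=1.85878 >1
  x=-1.541: |R|=1.35874 >1
  x=-1.301: |R|=1.05308 >1
So |R|<1 on (-1.2500, 0).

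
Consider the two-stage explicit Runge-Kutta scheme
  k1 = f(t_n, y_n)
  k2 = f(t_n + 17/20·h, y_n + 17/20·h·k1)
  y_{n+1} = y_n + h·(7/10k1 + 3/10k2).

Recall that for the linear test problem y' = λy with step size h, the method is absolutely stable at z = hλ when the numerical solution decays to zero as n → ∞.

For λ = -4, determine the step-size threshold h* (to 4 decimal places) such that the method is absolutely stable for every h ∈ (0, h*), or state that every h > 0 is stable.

Set f=λy, z=hλ:
  k1=λy_n ⇒ h·k1=z·y_n;  k2=λ(1+17/20z)y_n ⇒ h·k2=z(1+17/20z)y_n
  y_{n+1}/y_n = 1 + 7/10z + 3/10z(1+17/20z) = 1 + z + 51/200z²
  ⇒ R(z) = 1 + z + 51/200z².

Need |R(x)|<1, x<0.
x=-1.53: |R|=0.0669
R=1: x+51/200x²=0 ⇒ x=−200/51=-3.9216; min R=1−1/(4·51/200)=0.0196>−1
Confirm numerically:
  x=-3.274: |R|=0.45936 <1
  x=-2.817: |R|=0.20655 <1
  x=-2.500: |R|=0.09375 <1
  x=-4.345: |R|=1.46915 >1
  x=-3.948: |R|=1.02661 >1
Stable set (-3.9216, 0).

(-3.9216,0); λ=-4 ⇒ h* = (200/51)/4 = 0.9804.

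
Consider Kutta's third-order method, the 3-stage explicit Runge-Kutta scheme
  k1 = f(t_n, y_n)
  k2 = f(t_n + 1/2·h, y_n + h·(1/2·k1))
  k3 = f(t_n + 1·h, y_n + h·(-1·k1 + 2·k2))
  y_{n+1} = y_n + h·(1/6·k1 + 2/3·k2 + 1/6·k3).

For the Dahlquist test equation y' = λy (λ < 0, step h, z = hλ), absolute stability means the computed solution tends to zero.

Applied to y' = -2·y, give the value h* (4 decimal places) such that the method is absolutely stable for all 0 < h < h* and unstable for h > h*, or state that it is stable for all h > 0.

(-2.5127,0); λ=-2 ⇒ h* = 1.2564.

Test eqn y'=λy, z=hλ:
  order 3, 3-stage ⇒ R(z)=1+z+z^2/2+z^3/6
  (e.g. R(-0.97)=0.34834, |R|=0.34834)

Solve |R(x)|<1 on ℝ⁻.
x=-0.97: |R|=0.3483
|R(-2.56)|=1.0794 |R(-2.19)|=0.5425 |R(-1.81)|=0.1602
Bisect:
  x_lo=-3.3057 |R|=2.8624  x_hi=-0.3337 |R|=0.7158
  mid=-1.81969 |R|=0.16830 →hi
  mid=-2.56269 |R|=1.08402 →lo
  mid=-2.19119 |R|=0.54396 →hi
  mid=-2.37694 |R|=0.79024 →hi
  mid=-2.46981 |R|=0.93079 →hi
  mid=-2.51625 |R|=1.00577 →lo
  mid=-2.49303 |R|=0.96788 →hi
  mid=-2.50464 |R|=0.98672 →hi
  ...
  [-2.51280,-2.51262] ⇒ x*=-2.5127
Interval (-2.5127, 0).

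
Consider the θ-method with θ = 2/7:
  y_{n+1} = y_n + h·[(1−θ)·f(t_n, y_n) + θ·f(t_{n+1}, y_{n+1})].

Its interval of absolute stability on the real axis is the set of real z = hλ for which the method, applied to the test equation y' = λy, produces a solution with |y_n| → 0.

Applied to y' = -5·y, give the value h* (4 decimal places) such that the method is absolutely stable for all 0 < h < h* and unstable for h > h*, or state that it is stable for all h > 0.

(-4.6667,0); λ=-5 ⇒ h* = (14/3)/5 = 0.9333.

Test eqn y'=λy, z=hλ:
  y_{n+1} = y_n + z·[5/7·y_n + 2/7·y_{n+1}] ⇒ (1 − 2/7z)y_{n+1} = (1 + 5/7z)y_n
  ⇒ R(z) = (1 + 5/7z)/(1 − 2/7z).

Find x<0 with |R(x)|<1.
x=-1.36: |R|=0.0206
R=−1: 1+5/7x = −1+2/7x ⇒ -3/7x=2 ⇒ x=2/(-3/7)=-4.6667
Confirm numerically:
  x=-4.526: |R|=0.97371 <1
  x=-4.173: |R|=0.90349 <1
  x=-2.499: |R|=0.45799 <1
  x=-1.965: |R|=0.25846 <1
  x=-5.171: |R|=1.08724 >1
  x=-4.990: |R|=1.05713 >1
  x=-4.900: |R|=1.04167 >1
So |R|<1 on (-4.6667, 0).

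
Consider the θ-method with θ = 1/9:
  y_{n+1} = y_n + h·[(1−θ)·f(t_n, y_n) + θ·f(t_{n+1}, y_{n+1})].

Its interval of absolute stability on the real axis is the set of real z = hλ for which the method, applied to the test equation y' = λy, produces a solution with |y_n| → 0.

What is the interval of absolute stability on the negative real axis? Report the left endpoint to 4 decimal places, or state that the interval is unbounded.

z∈(-2.5714,0).

With y'=λy (z=hλ):
  y_{n+1} = y_n + z·[8/9·y_n + 1/9·y_{n+1}] ⇒ (1 − 1/9z)y_{n+1} = (1 + 8/9z)y_n
  Hence R(z) = (1 + 8/9z)/(1 − 1/9z).

Need |R(x)|<1, x<0.
x=-0.69: |R|=0.3591
R=−1: 1+8/9x = −1+1/9x ⇒ -7/9x=2 ⇒ x=2/(-7/9)=-2.5714
Confirm numerically:
  x=-2.451: |R|=0.92638 <1
  x=-1.745: |R|=0.46161 <1
  x=-1.065: |R|=0.04769 <1
  x=-3.062: |R|=1.28470 >1
  x=-2.894: |R|=1.18984 >1
  x=-2.841: |R|=1.15936 >1
Interval (-2.5714, 0).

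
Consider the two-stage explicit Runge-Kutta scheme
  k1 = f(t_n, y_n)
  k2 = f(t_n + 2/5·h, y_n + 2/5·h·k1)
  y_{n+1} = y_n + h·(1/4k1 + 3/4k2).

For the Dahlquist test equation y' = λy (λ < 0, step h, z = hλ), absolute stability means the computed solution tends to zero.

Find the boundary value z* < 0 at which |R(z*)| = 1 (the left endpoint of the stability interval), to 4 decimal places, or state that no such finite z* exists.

Set f=λy, z=hλ:
  k1=λy_n ⇒ h·k1=z·y_n;  k2=λ(1+2/5z)y_n ⇒ h·k2=z(1+2/5z)y_n
  y_{n+1}/y_n = 1 + 1/4z + 3/4z(1+2/5z) = 1 + z + 3/10z²
  R(z) = 1 + z + 3/10z².

Find x<0 with |R(x)|<1.
x=-0.72: |R|=0.4355
R=1: x+3/10x²=0 ⇒ x=−10/3=-3.3333; min R=1−1/(4·3/10)=0.1667>−1
Confirm numerically:
  x=-2.844: |R|=0.58250 <1
  x=-2.729: |R|=0.50523 <1
  x=-1.709: |R|=0.16720 <1
  x=-3.914: |R|=1.68182 >1
  x=-3.740: |R|=1.45628 >1
  x=-3.430: |R|=1.09947 >1
So |R|<1 on (-3.3333, 0).

z* = -3.3333.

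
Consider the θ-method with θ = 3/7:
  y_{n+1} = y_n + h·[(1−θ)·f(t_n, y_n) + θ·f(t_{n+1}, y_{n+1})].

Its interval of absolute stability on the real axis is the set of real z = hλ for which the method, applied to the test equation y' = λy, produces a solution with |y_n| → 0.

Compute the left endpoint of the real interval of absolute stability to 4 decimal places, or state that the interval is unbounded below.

left endpoint -14.0000.

On y'=λy, z=hλ:
  y_{n+1} = y_n + z·[4/7·y_n + 3/7·y_{n+1}] ⇒ (1 − 3/7z)y_{n+1} = (1 + 4/7z)y_n
  R(z) = (1 + 4/7z)/(1 − 3/7z).

Find x<0 with |R(x)|<1.
x=-1.69: |R|=0.0199
R=−1: 1+4/7x = −1+3/7x ⇒ -1/7x=2 ⇒ x=2/(-1/7)=-14.0000
Confirm numerically:
  x=-13.198: |R|=0.98279 <1
  x=-11.670: |R|=0.94454 <1
  x=-7.445: |R|=0.77655 <1
  x=-6.086: |R|=0.68667 <1
  x=-14.460: |R|=1.00913 >1
  x=-14.291: |R|=1.00583 >1
  x=-14.257: |R|=1.00516 >1
So |R|<1 on (-14.0000, 0).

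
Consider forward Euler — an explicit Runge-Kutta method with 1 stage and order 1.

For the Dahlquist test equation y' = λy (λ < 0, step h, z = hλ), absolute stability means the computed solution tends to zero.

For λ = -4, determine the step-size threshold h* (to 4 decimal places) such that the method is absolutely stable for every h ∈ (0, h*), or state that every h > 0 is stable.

(-2.0000,0); λ=-4 ⇒ h* = 0.5000.

With y'=λy (z=hλ):
  order 1, 1-stage ⇒ R(z)=1+z
  (e.g. R(-1.75)=-0.75000, |R|=0.75000)

Boundary: |R(x)|=1, x<0.
x=-1.75: |R|=0.7500
|R(-1.6)|=0.6000 |R(-1.19)|=0.1900 |R(-0.89)|=0.1100
Bisect:
  x_lo=-2.7140 |R|=1.7140  x_hi=-0.3012 |R|=0.6988
  mid=-1.50763 |R|=0.50763 →hi
  mid=-2.11084 |R|=1.11084 →lo
  mid=-1.80924 |R|=0.80924 →hi
  mid=-1.96004 |R|=0.96004 →hi
  mid=-2.03544 |R|=1.03544 →lo
  mid=-1.99774 |R|=0.99774 →hi
  mid=-2.01659 |R|=1.01659 →lo
  mid=-2.00716 |R|=1.00716 →lo
  ...
  [-2.00010,-1.99995] ⇒ x*=-2.0000
Stable set (-2.0000, 0).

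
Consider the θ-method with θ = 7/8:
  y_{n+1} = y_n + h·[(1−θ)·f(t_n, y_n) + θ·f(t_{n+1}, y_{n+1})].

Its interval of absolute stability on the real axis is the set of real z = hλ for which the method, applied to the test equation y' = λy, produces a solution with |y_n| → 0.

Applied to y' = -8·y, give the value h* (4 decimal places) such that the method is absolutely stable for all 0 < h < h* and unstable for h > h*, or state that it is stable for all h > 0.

Set f=λy, z=hλ:
  y_{n+1} = y_n + z·[1/8·y_n + 7/8·y_{n+1}] ⇒ (1 − 7/8z)y_{n+1} = (1 + 1/8z)y_n
  Hence R(z) = (1 + 1/8z)/(1 − 7/8z).

Boundary: |R(x)|=1, x<0.
x=-1.19: |R|=0.4170
x=-2: |R|=0.2727
x=-10: |R|=0.0256
x=-100: |R|=0.1299
θ=7/8≥1/2 ⇒ |1+1/8x|<|1−7/8x| ∀x<0 ⇒ stable on all of ℝ⁻.

interval (−∞, 0). Any h>0 works for λ=-8.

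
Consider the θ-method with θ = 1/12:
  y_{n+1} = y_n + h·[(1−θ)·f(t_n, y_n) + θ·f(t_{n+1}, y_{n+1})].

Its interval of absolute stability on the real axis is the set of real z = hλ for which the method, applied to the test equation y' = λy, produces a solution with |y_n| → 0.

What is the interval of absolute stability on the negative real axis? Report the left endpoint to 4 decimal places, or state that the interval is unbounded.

Test eqn y'=λy, z=hλ:
  y_{n+1} = y_n + z·[11/12·y_n + 1/12·y_{n+1}] ⇒ (1 − 1/12z)y_{n+1} = (1 + 11/12z)y_n
  Hence R(z) = (1 + 11/12z)/(1 − 1/12z).

Find x<0 with |R(x)|<1.
x=-1.39: |R|=0.2457
R=−1: 1+11/12x = −1+1/12x ⇒ -5/6x=2 ⇒ x=2/(-5/6)=-2.4000
Confirm numerically:
  x=-2.034: |R|=0.73920 <1
  x=-1.876: |R|=0.62237 <1
  x=-1.830: |R|=0.58785 <1
  x=-1.445: |R|=0.28970 <1
  x=-2.975: |R|=1.38397 >1
  x=-2.968: |R|=1.37948 >1
  x=-2.462: |R|=1.04287 >1
So |R|<1 on (-2.4000, 0).

z∈(-2.4000,0).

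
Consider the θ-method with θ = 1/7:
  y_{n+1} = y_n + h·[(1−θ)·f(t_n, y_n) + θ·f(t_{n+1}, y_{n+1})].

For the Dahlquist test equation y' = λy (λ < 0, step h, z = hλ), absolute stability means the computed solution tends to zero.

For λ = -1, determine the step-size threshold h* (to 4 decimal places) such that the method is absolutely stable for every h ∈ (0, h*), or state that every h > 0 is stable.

(-2.8000,0); λ=-1 ⇒ h* = (14/5)/1 = 2.8000.

Test eqn y'=λy, z=hλ:
  y_{n+1} = y_n + z·[6/7·y_n + 1/7·y_{n+1}] ⇒ (1 − 1/7z)y_{n+1} = (1 + 6/7z)y_n
  R(z) = (1 + 6/7z)/(1 − 1/7z).

Boundary: |R(x)|=1, x<0.
x=-0.53: |R|=0.5073
R=−1: 1+6/7x = −1+1/7x ⇒ -5/7x=2 ⇒ x=2/(-5/7)=-2.8000
Confirm numerically:
  x=-1.679: |R|=0.35419 <1
  x=-1.661: |R|=0.34245 <1
  x=-1.215: |R|=0.03530 <1
  x=-1.203: |R|=0.02658 <1
  x=-3.316: |R|=1.25010 >1
  x=-3.158: |R|=1.17622 >1
  x=-3.148: |R|=1.17146 >1
Interval (-2.8000, 0).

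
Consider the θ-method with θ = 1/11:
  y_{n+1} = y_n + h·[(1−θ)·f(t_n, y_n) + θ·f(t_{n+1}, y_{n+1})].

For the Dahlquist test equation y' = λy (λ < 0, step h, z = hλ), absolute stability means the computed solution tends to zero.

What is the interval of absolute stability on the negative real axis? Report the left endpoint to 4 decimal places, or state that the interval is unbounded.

On y'=λy, z=hλ:
  y_{n+1} = y_n + z·[10/11·y_n + 1/11·y_{n+1}] ⇒ (1 − 1/11z)y_{n+1} = (1 + 10/11z)y_n
  ⇒ R(z) = (1 + 10/11z)/(1 − 1/11z).

Solve |R(x)|<1 on ℝ⁻.
x=-1.04: |R|=0.0498
R=−1: 1+10/11x = −1+1/11x ⇒ -9/11x=2 ⇒ x=2/(-9/11)=-2.4444
Confirm numerically:
  x=-1.634: |R|=0.42267 <1
  x=-1.328: |R|=0.18494 <1
  x=-1.046: |R|=0.04483 <1
  x=-3.043: |R|=1.38361 >1
  x=-2.819: |R|=1.24394 >1
  x=-2.538: |R|=1.06220 >1
So |R|<1 on (-2.4444, 0).

z∈(-2.4444,0).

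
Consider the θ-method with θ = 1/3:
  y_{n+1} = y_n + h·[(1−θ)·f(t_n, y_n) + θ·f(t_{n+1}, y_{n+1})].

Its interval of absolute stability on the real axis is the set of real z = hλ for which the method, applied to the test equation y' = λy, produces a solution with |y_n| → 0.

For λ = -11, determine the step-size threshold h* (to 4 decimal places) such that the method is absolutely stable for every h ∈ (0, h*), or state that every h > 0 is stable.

(-6.0000,0); λ=-11 ⇒ h* = (6)/11 = 0.5455.

On y'=λy, z=hλ:
  y_{n+1} = y_n + z·[2/3·y_n + 1/3·y_{n+1}] ⇒ (1 − 1/3z)y_{n+1} = (1 + 2/3z)y_n
  R(z) = (1 + 2/3z)/(1 − 1/3z).

Find x<0 with |R(x)|<1.
x=-1.33: |R|=0.0785
R=−1: 1+2/3x = −1+1/3x ⇒ -1/3x=2 ⇒ x=2/(-1/3)=-6.0000
Confirm numerically:
  x=-5.915: |R|=0.99047 <1
  x=-5.861: |R|=0.98431 <1
  x=-3.083: |R|=0.52047 <1
  x=-2.984: |R|=0.49599 <1
  x=-6.503: |R|=1.05293 >1
  x=-6.493: |R|=1.05193 >1
  x=-6.456: |R|=1.04822 >1
Interval (-6.0000, 0).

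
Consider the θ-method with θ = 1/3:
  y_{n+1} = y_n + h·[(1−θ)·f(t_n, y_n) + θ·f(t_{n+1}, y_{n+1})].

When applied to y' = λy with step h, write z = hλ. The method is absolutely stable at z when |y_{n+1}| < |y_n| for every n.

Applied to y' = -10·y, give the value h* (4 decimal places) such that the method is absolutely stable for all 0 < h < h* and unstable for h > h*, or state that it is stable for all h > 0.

(-6.0000,0); λ=-10 ⇒ h* = (6)/10 = 0.6000.

With y'=λy (z=hλ):
  y_{n+1} = y_n + z·[2/3·y_n + 1/3·y_{n+1}] ⇒ (1 − 1/3z)y_{n+1} = (1 + 2/3z)y_n
  ⇒ R(z) = (1 + 2/3z)/(1 − 1/3z).

Need |R(x)|<1, x<0.
x=-1.63: |R|=0.0562
R=−1: 1+2/3x = −1+1/3x ⇒ -1/3x=2 ⇒ x=2/(-1/3)=-6.0000
Confirm numerically:
  x=-3.264: |R|=0.56322 <1
  x=-2.829: |R|=0.45600 <1
  x=-2.651: |R|=0.40736 <1
  x=-2.404: |R|=0.33457 <1
  x=-6.468: |R|=1.04943 >1
  x=-6.417: |R|=1.04428 >1
  x=-6.272: |R|=1.02934 >1
So |R|<1 on (-6.0000, 0).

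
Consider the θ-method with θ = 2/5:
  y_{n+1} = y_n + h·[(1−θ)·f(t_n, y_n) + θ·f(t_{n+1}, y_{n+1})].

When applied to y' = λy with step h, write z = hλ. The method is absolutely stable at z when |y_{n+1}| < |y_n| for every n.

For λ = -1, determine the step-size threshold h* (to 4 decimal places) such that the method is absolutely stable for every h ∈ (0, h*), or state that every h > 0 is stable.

With y'=λy (z=hλ):
  y_{n+1} = y_n + z·[3/5·y_n + 2/5·y_{n+1}] ⇒ (1 − 2/5z)y_{n+1} = (1 + 3/5z)y_n
  ⇒ R(z) = (1 + 3/5z)/(1 − 2/5z).

Need |R(x)|<1, x<0.
x=-0.5: |R|=0.5833
R=−1: 1+3/5x = −1+2/5x ⇒ -1/5x=2 ⇒ x=2/(-1/5)=-10.0000
Confirm numerically:
  x=-5.260: |R|=0.69459 <1
  x=-4.775: |R|=0.64089 <1
  x=-4.445: |R|=0.60007 <1
  x=-4.318: |R|=0.58331 <1
  x=-10.334: |R|=1.01301 >1
  x=-10.165: |R|=1.00651 >1
Interval (-10.0000, 0).

(-10.0000,0); λ=-1 ⇒ h* = (10)/1 = 10.0000.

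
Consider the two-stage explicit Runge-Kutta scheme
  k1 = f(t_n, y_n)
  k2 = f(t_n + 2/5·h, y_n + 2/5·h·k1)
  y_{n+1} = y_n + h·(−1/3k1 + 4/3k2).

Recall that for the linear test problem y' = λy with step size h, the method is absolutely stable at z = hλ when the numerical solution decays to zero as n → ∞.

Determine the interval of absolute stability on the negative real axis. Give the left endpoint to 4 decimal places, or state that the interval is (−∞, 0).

z∈(-1.8750,0).

On y'=λy, z=hλ:
  k1=λy_n ⇒ h·k1=z·y_n;  k2=λ(1+2/5z)y_n ⇒ h·k2=z(1+2/5z)y_n
  y_{n+1}/y_n = 1 − 1/3z + 4/3z(1+2/5z) = 1 + z + 8/15z²
  ⇒ R(z) = 1 + z + 8/15z².

Find x<0 with |R(x)|<1.
x=-1.67: |R|=0.8174
R=1: x+8/15x²=0 ⇒ x=−15/8=-1.8750; min R=1−1/(4·8/15)=0.5312>−1
Confirm numerically:
  x=-1.785: |R|=0.91432 <1
  x=-1.526: |R|=0.71596 <1
  x=-0.929: |R|=0.53129 <1
  x=-2.445: |R|=1.74328 >1
  x=-2.209: |R|=1.39350 >1
So |R|<1 on (-1.8750, 0).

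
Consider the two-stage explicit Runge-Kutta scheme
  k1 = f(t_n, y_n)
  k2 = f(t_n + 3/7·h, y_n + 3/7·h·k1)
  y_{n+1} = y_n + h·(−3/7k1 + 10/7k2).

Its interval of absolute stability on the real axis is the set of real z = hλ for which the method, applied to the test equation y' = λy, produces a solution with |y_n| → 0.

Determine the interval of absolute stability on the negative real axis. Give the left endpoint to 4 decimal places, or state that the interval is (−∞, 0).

Test eqn y'=λy, z=hλ:
  k1=λy_n ⇒ h·k1=z·y_n;  k2=λ(1+3/7z)y_n ⇒ h·k2=z(1+3/7z)y_n
  y_{n+1}/y_n = 1 − 3/7z + 10/7z(1+3/7z) = 1 + z + 30/49z²
  ⇒ R(z) = 1 + z + 30/49z².

Solve |R(x)|<1 on ℝ⁻.
x=-1.61: |R|=0.9770
R=1: x+30/49x²=0 ⇒ x=−49/30=-1.6333; min R=1−1/(4·30/49)=0.5917>−1
Confirm numerically:
  x=-1.420: |R|=0.81453 <1
  x=-1.303: |R|=0.73647 <1
  x=-0.909: |R|=0.59689 <1
  x=-2.135: |R|=1.65575 >1
  x=-1.877: |R|=1.28002 >1
Interval (-1.6333, 0).

(-1.6333, 0).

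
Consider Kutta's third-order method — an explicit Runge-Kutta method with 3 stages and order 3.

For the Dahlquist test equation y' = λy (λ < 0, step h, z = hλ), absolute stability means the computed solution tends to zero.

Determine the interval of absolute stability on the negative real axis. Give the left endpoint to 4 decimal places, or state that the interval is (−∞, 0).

(-2.5127, 0).

With y'=λy (z=hλ):
  order 3, 3-stage ⇒ R(z)=1+z+z^2/2+z^3/6
  (e.g. R(-1.32)=0.16787, |R|=0.16787)

Boundary: |R(x)|=1, x<0.
x=-1.32: |R|=0.1679
|R(-2.51)|=0.9955 |R(-1.66)|=0.0446 |R(-0.67)|=0.5043
Bisect:
  x_lo=-2.9218 |R|=1.8105  x_hi=-0.2387 |R|=0.7875
  mid=-1.58026 |R|=0.01064 →hi
  mid=-2.25102 |R|=0.61849 →hi
  mid=-2.58640 |R|=1.12527 →lo
  mid=-2.41871 |R|=0.85193 →hi
  mid=-2.50255 |R|=0.98332 →hi
  mid=-2.54447 |R|=1.05293 →lo
  mid=-2.52351 |R|=1.01779 →lo
  mid=-2.51303 |R|=1.00047 →lo
  ...
  [-2.51287,-2.51270] ⇒ x*=-2.5127
Stable set (-2.5127, 0).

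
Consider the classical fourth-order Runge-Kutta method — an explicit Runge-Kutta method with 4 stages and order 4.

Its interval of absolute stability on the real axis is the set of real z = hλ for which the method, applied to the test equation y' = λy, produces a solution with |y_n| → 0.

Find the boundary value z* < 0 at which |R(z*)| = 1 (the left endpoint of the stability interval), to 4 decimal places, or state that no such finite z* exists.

On y'=λy, z=hλ:
  order 4, 4-stage ⇒ R(z)=1+z+z^2/2+z^3/6+z^4/24
  (e.g. R(-0.63)=0.53334, |R|=0.53334)

Boundary: |R(x)|=1, x<0.
x=-0.63: |R|=0.5333
|R(-1.51)|=0.2728 |R(-0.85)|=0.4306 |R(-0.54)|=0.5831
Bisect:
  x_lo=-3.2050 |R|=1.8406  x_hi=-0.1938 |R|=0.8238
  mid=-1.69942 |R|=0.27413 →hi
  mid=-2.45222 |R|=0.60349 →hi
  mid=-2.82863 |R|=1.06733 →lo
  mid=-2.64043 |R|=0.80267 →hi
  mid=-2.73453 |R|=0.92612 →hi
  mid=-2.78158 |R|=0.99441 →hi
  mid=-2.80510 |R|=1.03028 →lo
  mid=-2.79334 |R|=1.01220 →lo
  mid=-2.78746 |R|=1.00327 →lo
  mid=-2.78452 |R|=0.99883 →hi
  ...
  [-2.78544,-2.78525] ⇒ x*=-2.7853
Interval (-2.7853, 0).

left endpoint -2.7853.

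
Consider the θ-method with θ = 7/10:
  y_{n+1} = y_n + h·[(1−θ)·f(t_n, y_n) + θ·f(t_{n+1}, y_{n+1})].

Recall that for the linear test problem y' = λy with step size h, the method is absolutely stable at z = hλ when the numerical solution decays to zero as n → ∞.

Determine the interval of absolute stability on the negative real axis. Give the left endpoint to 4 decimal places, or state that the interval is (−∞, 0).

Set f=λy, z=hλ:
  y_{n+1} = y_n + z·[3/10·y_n + 7/10·y_{n+1}] ⇒ (1 − 7/10z)y_{n+1} = (1 + 3/10z)y_n
  Hence R(z) = (1 + 3/10z)/(1 − 7/10z).

Need |R(x)|<1, x<0.
x=-1.75: |R|=0.2135
x=-2: |R|=0.1667
x=-10: |R|=0.2500
x=-100: |R|=0.4085
θ=7/10≥1/2 ⇒ |1+3/10x|<|1−7/10x| ∀x<0 ⇒ stable on all of ℝ⁻.

(−∞, 0) — no finite endpoint.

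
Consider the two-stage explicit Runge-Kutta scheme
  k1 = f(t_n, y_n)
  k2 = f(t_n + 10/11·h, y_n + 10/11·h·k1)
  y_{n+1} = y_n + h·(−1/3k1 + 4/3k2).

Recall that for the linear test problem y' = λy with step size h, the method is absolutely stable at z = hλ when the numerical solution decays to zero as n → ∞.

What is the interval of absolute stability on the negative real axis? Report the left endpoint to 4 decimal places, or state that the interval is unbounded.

z∈(-0.8250,0).

On y'=λy, z=hλ:
  k1=λy_n ⇒ h·k1=z·y_n;  k2=λ(1+10/11z)y_n ⇒ h·k2=z(1+10/11z)y_n
  y_{n+1}/y_n = 1 − 1/3z + 4/3z(1+10/11z) = 1 + z + 40/33z²
  R(z) = 1 + z + 40/33z².

Need |R(x)|<1, x<0.
x=-1.51: |R|=2.2538
R=1: x+40/33x²=0 ⇒ x=−33/40=-0.8250; min R=1−1/(4·40/33)=0.7937>−1
Confirm numerically:
  x=-0.513: |R|=0.80599 <1
  x=-0.454: |R|=0.79584 <1
  x=-0.367: |R|=0.79626 <1
  x=-1.176: |R|=1.50033 >1
  x=-0.962: |R|=1.15975 >1
  x=-0.953: |R|=1.14786 >1
Stable set (-0.8250, 0).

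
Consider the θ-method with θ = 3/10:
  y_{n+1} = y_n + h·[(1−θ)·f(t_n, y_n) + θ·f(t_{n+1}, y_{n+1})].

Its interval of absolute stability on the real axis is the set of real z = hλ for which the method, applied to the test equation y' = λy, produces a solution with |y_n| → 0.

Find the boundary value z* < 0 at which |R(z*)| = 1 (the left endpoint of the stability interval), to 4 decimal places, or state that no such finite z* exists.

On y'=λy, z=hλ:
  y_{n+1} = y_n + z·[7/10·y_n + 3/10·y_{n+1}] ⇒ (1 − 3/10z)y_{n+1} = (1 + 7/10z)y_n
  ⇒ R(z) = (1 + 7/10z)/(1 − 3/10z).

Need |R(x)|<1, x<0.
x=-1.59: |R|=0.0765
R=−1: 1+7/10x = −1+3/10x ⇒ -2/5x=2 ⇒ x=2/(-2/5)=-5.0000
Confirm numerically:
  x=-3.740: |R|=0.76249 <1
  x=-3.261: |R|=0.64838 <1
  x=-2.835: |R|=0.53202 <1
  x=-2.126: |R|=0.29808 <1
  x=-5.460: |R|=1.06975 >1
  x=-5.239: |R|=1.03717 >1
  x=-5.035: |R|=1.00558 >1
Stable set (-5.0000, 0).

left endpoint -5.0000.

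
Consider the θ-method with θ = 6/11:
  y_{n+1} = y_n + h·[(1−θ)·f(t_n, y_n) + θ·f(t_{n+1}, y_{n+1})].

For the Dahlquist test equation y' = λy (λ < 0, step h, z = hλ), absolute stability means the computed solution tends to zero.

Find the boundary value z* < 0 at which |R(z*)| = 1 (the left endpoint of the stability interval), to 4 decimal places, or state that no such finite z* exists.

(−∞, 0) — no finite endpoint.

Set f=λy, z=hλ:
  y_{n+1} = y_n + z·[5/11·y_n + 6/11·y_{n+1}] ⇒ (1 − 6/11z)y_{n+1} = (1 + 5/11z)y_n
  so R(z) = (1 + 5/11z)/(1 − 6/11z).

Solve |R(x)|<1 on ℝ⁻.
x=-1: |R|=0.3529
x=-2: |R|=0.0435
x=-10: |R|=0.5493
x=-100: |R|=0.8003
θ=6/11≥1/2 ⇒ |1+5/11x|<|1−6/11x| ∀x<0 ⇒ unbounded interval.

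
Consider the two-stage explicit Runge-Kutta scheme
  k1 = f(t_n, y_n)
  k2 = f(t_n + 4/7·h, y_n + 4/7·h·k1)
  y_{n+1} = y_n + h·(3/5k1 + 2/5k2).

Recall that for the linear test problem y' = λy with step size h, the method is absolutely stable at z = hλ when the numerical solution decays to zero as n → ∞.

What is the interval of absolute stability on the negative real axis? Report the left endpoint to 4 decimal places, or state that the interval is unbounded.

On y'=λy, z=hλ:
  k1=λy_n ⇒ h·k1=z·y_n;  k2=λ(1+4/7z)y_n ⇒ h·k2=z(1+4/7z)y_n
  y_{n+1}/y_n = 1 + 3/5z + 2/5z(1+4/7z) = 1 + z + 8/35z²
  Hence R(z) = 1 + z + 8/35z².

Find x<0 with |R(x)|<1.
x=-1.49: |R|=0.0175
R=1: x+8/35x²=0 ⇒ x=−35/8=-4.3750; min R=1−1/(4·8/35)=-0.0938>−1
Confirm numerically:
  x=-3.884: |R|=0.56410 <1
  x=-2.903: |R|=0.02326 <1
  x=-2.411: |R|=0.08233 <1
  x=-4.863: |R|=1.54243 >1
  x=-4.687: |R|=1.33425 >1
  x=-4.459: |R|=1.08561 >1
So |R|<1 on (-4.3750, 0).

(-4.3750, 0).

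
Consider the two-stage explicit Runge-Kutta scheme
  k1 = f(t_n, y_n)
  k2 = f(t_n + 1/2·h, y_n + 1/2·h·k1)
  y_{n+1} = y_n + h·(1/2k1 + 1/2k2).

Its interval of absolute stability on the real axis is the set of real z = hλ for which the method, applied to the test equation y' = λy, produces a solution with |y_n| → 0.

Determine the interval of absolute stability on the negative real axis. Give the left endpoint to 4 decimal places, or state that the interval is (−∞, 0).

z∈(-4.0000,0).

With y'=λy (z=hλ):
  k1=λy_n ⇒ h·k1=z·y_n;  k2=λ(1+1/2z)y_n ⇒ h·k2=z(1+1/2z)y_n
  y_{n+1}/y_n = 1 + 1/2z + 1/2z(1+1/2z) = 1 + z + 1/4z²
  ⇒ R(z) = 1 + z + 1/4z².

Boundary: |R(x)|=1, x<0.
x=-0.83: |R|=0.3422
R=1: x+1/4x²=0 ⇒ x=−4=-4.0000; min R=1−1/(4·1/4)=0.0000>−1
Confirm numerically:
  x=-3.412: |R|=0.49844 <1
  x=-2.522: |R|=0.06812 <1
  x=-1.818: |R|=0.00828 <1
  x=-1.679: |R|=0.02576 <1
  x=-4.595: |R|=1.68351 >1
  x=-4.552: |R|=1.62818 >1
  x=-4.506: |R|=1.57001 >1
So |R|<1 on (-4.0000, 0).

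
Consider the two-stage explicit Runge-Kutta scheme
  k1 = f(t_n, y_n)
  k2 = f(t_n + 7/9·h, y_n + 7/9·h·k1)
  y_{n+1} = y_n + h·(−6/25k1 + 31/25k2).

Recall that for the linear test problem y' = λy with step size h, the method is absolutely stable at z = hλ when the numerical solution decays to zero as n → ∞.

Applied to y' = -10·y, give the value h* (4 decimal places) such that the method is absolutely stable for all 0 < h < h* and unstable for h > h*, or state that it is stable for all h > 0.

(-1.0369,0); λ=-10 ⇒ h* = (225/217)/10 = 0.1037.

With y'=λy (z=hλ):
  k1=λy_n ⇒ h·k1=z·y_n;  k2=λ(1+7/9z)y_n ⇒ h·k2=z(1+7/9z)y_n
  y_{n+1}/y_n = 1 − 6/25z + 31/25z(1+7/9z) = 1 + z + 217/225z²
  Hence R(z) = 1 + z + 217/225z².

Boundary: |R(x)|=1, x<0.
x=-0.46: |R|=0.7441
R=1: x+217/225x²=0 ⇒ x=−225/217=-1.0369; min R=1−1/(4·217/225)=0.7408>−1
Confirm numerically:
  x=-0.695: |R|=0.77085 <1
  x=-0.599: |R|=0.74704 <1
  x=-0.583: |R|=0.74480 <1
  x=-0.542: |R|=0.74132 <1
  x=-1.324: |R|=1.36665 >1
  x=-1.318: |R|=1.35736 >1
Stable set (-1.0369, 0).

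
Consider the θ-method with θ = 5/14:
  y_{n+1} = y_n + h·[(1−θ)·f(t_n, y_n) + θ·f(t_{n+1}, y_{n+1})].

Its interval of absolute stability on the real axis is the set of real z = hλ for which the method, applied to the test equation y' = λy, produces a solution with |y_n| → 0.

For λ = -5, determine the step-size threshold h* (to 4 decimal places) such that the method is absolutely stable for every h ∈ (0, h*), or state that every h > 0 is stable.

(-7.0000,0); λ=-5 ⇒ h* = (7)/5 = 1.4000.

Test eqn y'=λy, z=hλ:
  y_{n+1} = y_n + z·[9/14·y_n + 5/14·y_{n+1}] ⇒ (1 − 5/14z)y_{n+1} = (1 + 9/14z)y_n
  ⇒ R(z) = (1 + 9/14z)/(1 − 5/14z).

Find x<0 with |R(x)|<1.
x=-0.39: |R|=0.6577
R=−1: 1+9/14x = −1+5/14x ⇒ -2/7x=2 ⇒ x=2/(-2/7)=-7.0000
Confirm numerically:
  x=-6.588: |R|=0.96489 <1
  x=-6.471: |R|=0.95435 <1
  x=-4.150: |R|=0.67194 <1
  x=-3.333: |R|=0.52167 <1
  x=-7.573: |R|=1.04419 >1
  x=-7.478: |R|=1.03721 >1
  x=-7.390: |R|=1.03062 >1
So |R|<1 on (-7.0000, 0).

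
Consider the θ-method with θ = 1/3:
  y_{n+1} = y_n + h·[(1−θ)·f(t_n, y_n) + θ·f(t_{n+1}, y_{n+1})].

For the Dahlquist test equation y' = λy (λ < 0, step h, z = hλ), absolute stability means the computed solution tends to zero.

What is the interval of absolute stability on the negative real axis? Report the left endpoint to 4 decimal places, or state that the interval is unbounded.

Test eqn y'=λy, z=hλ:
  y_{n+1} = y_n + z·[2/3·y_n + 1/3·y_{n+1}] ⇒ (1 − 1/3z)y_{n+1} = (1 + 2/3z)y_n
  R(z) = (1 + 2/3z)/(1 − 1/3z).

Solve |R(x)|<1 on ℝ⁻.
x=-1.67: |R|=0.0728
R=−1: 1+2/3x = −1+1/3x ⇒ -1/3x=2 ⇒ x=2/(-1/3)=-6.0000
Confirm numerically:
  x=-3.775: |R|=0.67159 <1
  x=-3.423: |R|=0.59879 <1
  x=-2.910: |R|=0.47716 <1
  x=-6.591: |R|=1.06162 >1
  x=-6.524: |R|=1.05502 >1
  x=-6.447: |R|=1.04732 >1
So |R|<1 on (-6.0000, 0).

(-6.0000, 0).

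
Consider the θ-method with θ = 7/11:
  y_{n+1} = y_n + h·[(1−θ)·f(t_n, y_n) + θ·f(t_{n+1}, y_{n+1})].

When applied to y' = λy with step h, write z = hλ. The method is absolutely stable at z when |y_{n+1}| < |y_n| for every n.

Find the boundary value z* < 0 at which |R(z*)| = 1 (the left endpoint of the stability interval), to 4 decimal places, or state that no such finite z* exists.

(−∞, 0) — no finite endpoint.

On y'=λy, z=hλ:
  y_{n+1} = y_n + z·[4/11·y_n + 7/11·y_{n+1}] ⇒ (1 − 7/11z)y_{n+1} = (1 + 4/11z)y_n
  ⇒ R(z) = (1 + 4/11z)/(1 − 7/11z).

Boundary: |R(x)|=1, x<0.
x=-1.49: |R|=0.2352
x=-2: |R|=0.1200
x=-10: |R|=0.3580
x=-100: |R|=0.5471
θ=7/11≥1/2 ⇒ |1+4/11x|<|1−7/11x| ∀x<0 ⇒ stable on all of ℝ⁻.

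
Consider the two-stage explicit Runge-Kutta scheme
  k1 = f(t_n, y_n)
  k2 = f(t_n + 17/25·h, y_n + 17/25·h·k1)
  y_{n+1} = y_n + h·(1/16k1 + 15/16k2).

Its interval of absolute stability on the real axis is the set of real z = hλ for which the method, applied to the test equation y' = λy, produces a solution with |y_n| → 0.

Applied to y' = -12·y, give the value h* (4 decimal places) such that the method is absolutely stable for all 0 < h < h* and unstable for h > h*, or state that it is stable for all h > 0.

Set f=λy, z=hλ:
  k1=λy_n ⇒ h·k1=z·y_n;  k2=λ(1+17/25z)y_n ⇒ h·k2=z(1+17/25z)y_n
  y_{n+1}/y_n = 1 + 1/16z + 15/16z(1+17/25z) = 1 + z + 51/80z²
  R(z) = 1 + z + 51/80z².

Find x<0 with |R(x)|<1.
x=-0.66: |R|=0.6177
R=1: x+51/80x²=0 ⇒ x=−80/51=-1.5686; min R=1−1/(4·51/80)=0.6078>−1
Confirm numerically:
  x=-1.439: |R|=0.88108 <1
  x=-1.296: |R|=0.77476 <1
  x=-1.016: |R|=0.64206 <1
  x=-0.916: |R|=0.61890 <1
  x=-1.936: |R|=1.45341 >1
  x=-1.731: |R|=1.17918 >1
So |R|<1 on (-1.5686, 0).

(-1.5686,0); λ=-12 ⇒ h* = (80/51)/12 = 0.1307.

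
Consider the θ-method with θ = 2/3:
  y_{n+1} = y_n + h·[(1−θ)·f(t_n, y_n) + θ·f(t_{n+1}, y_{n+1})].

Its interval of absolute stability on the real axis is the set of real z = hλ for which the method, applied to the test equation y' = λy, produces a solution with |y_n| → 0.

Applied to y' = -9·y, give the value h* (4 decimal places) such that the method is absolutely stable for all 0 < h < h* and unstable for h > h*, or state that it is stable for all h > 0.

On y'=λy, z=hλ:
  y_{n+1} = y_n + z·[1/3·y_n + 2/3·y_{n+1}] ⇒ (1 − 2/3z)y_{n+1} = (1 + 1/3z)y_n
  R(z) = (1 + 1/3z)/(1 − 2/3z).

Boundary: |R(x)|=1, x<0.
x=-1.47: |R|=0.2576
x=-2: |R|=0.1429
x=-10: |R|=0.3043
x=-100: |R|=0.4778
θ=2/3≥1/2 ⇒ |1+1/3x|<|1−2/3x| ∀x<0 ⇒ stable on all of ℝ⁻.

interval (−∞, 0). Any h>0 works for λ=-9.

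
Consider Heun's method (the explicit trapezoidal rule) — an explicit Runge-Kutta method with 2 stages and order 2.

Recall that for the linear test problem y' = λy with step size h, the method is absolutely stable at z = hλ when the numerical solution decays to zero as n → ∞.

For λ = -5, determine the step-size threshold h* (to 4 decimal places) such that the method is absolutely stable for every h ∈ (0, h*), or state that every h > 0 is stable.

(-2.0000,0); λ=-5 ⇒ h* = 0.4000.

Test eqn y'=λy, z=hλ:
  order 2, 2-stage ⇒ R(z)=1+z+z^2/2
  (e.g. R(-1.11)=0.50605, |R|=0.50605)

Boundary: |R(x)|=1, x<0.
x=-1.11: |R|=0.5060
|R(-2.32)|=1.3712 |R(-2.02)|=1.0202 |R(-1.16)|=0.5128
Bisect:
  x_lo=-2.6603 |R|=1.8783  x_hi=-0.3231 |R|=0.7291
  mid=-1.49170 |R|=0.62089 →hi
  mid=-2.07600 |R|=1.07889 →lo
  mid=-1.78385 |R|=0.80721 →hi
  mid=-1.92993 |R|=0.93238 →hi
  mid=-2.00296 |R|=1.00297 →lo
  mid=-1.96645 |R|=0.96701 →hi
  mid=-1.98470 |R|=0.98482 →hi
  mid=-1.99383 |R|=0.99385 →hi
  mid=-1.99840 |R|=0.99840 →hi
  ...
  [-2.00011,-1.99997] ⇒ x*=-2.0000
Stable set (-2.0000, 0).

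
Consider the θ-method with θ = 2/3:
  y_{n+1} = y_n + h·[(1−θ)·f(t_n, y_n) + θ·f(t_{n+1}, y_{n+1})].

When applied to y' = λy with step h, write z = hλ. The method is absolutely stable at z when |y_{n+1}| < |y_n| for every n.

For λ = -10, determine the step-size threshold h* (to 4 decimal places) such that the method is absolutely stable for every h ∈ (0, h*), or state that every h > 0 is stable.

Set f=λy, z=hλ:
  y_{n+1} = y_n + z·[1/3·y_n + 2/3·y_{n+1}] ⇒ (1 − 2/3z)y_{n+1} = (1 + 1/3z)y_n
  so R(z) = (1 + 1/3z)/(1 − 2/3z).

Solve |R(x)|<1 on ℝ⁻.
x=-1.39: |R|=0.2785
x=-2: |R|=0.1429
x=-10: |R|=0.3043
x=-100: |R|=0.4778
θ=2/3≥1/2 ⇒ |1+1/3x|<|1−2/3x| ∀x<0 ⇒ stable on all of ℝ⁻.

(−∞, 0) — no finite endpoint. Any h>0 works for λ=-10.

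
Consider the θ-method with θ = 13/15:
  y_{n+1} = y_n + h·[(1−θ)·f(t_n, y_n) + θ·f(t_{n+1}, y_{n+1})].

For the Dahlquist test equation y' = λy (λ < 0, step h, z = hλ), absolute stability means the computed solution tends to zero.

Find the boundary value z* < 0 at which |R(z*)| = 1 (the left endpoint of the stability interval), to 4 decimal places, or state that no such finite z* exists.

unbounded; (−∞, 0).

With y'=λy (z=hλ):
  y_{n+1} = y_n + z·[2/15·y_n + 13/15·y_{n+1}] ⇒ (1 − 13/15z)y_{n+1} = (1 + 2/15z)y_n
  R(z) = (1 + 2/15z)/(1 − 13/15z).

Find x<0 with |R(x)|<1.
x=-1.08: |R|=0.4421
x=-2: |R|=0.2683
x=-10: |R|=0.0345
x=-100: |R|=0.1407
θ=13/15≥1/2 ⇒ |1+2/15x|<|1−13/15x| ∀x<0 ⇒ unbounded interval.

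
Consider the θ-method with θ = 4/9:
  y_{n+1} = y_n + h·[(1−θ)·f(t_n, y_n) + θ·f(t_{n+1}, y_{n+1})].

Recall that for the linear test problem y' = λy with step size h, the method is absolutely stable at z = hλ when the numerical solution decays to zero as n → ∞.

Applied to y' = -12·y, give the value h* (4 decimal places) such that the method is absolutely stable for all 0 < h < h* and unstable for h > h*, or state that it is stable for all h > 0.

(-18.0000,0); λ=-12 ⇒ h* = (18)/12 = 1.5000.

With y'=λy (z=hλ):
  y_{n+1} = y_n + z·[5/9·y_n + 4/9·y_{n+1}] ⇒ (1 − 4/9z)y_{n+1} = (1 + 5/9z)y_n
  so R(z) = (1 + 5/9z)/(1 − 4/9z).

Find x<0 with |R(x)|<1.
x=-0.52: |R|=0.5776
R=−1: 1+5/9x = −1+4/9x ⇒ -1/9x=2 ⇒ x=2/(-1/9)=-18.0000
Confirm numerically:
  x=-16.371: |R|=0.97813 <1
  x=-15.390: |R|=0.96301 <1
  x=-14.917: |R|=0.95510 <1
  x=-9.801: |R|=0.82991 <1
  x=-18.306: |R|=1.00372 >1
  x=-18.078: |R|=1.00096 >1
  x=-18.042: |R|=1.00052 >1
Interval (-18.0000, 0).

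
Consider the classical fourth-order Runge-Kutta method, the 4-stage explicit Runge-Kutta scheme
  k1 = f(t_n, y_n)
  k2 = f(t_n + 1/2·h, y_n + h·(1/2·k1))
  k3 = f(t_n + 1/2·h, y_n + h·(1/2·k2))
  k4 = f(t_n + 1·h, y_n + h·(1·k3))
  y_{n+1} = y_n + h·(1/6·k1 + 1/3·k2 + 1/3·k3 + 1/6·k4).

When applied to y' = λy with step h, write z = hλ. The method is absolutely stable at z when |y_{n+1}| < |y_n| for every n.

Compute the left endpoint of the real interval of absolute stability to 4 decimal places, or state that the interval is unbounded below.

On y'=λy, z=hλ:
  order 4, 4-stage ⇒ R(z)=1+z+z^2/2+z^3/6+z^4/24
  (e.g. R(-1.13)=0.33590, |R|=0.33590)

Find x<0 with |R(x)|<1.
x=-1.13: |R|=0.3359
|R(-1.85)|=0.2940 |R(-1.77)|=0.2812 |R(-0.63)|=0.5333
Bisect:
  x_lo=-3.3632 |R|=2.2829  x_hi=-0.1161 |R|=0.8904
  mid=-1.73963 |R|=0.27769 →hi
  mid=-2.55140 |R|=0.70095 →hi
  mid=-2.95728 |R|=1.29182 →lo
  mid=-2.75434 |R|=0.95433 →hi
  mid=-2.85581 |R|=1.11163 →lo
  mid=-2.80508 |R|=1.03024 →lo
  mid=-2.77971 |R|=0.99161 →hi
  mid=-2.79239 |R|=1.01076 →lo
  ...
  [-2.78546,-2.78526] ⇒ x*=-2.7853
Interval (-2.7853, 0).

left endpoint -2.7853.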